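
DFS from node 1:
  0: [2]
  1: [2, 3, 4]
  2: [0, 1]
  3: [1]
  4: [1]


Visit 1, push [4, 3, 2]
Visit 2, push [0]
Visit 0, push []
Visit 3, push []
Visit 4, push []

DFS order: [1, 2, 0, 3, 4]


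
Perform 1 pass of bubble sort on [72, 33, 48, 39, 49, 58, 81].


Initial: [72, 33, 48, 39, 49, 58, 81]
Pass 1: [33, 48, 39, 49, 58, 72, 81] (5 swaps)

After 1 pass: [33, 48, 39, 49, 58, 72, 81]


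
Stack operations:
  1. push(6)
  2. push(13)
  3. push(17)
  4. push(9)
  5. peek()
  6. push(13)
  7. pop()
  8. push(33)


push(6) -> [6]
push(13) -> [6, 13]
push(17) -> [6, 13, 17]
push(9) -> [6, 13, 17, 9]
peek()->9
push(13) -> [6, 13, 17, 9, 13]
pop()->13, [6, 13, 17, 9]
push(33) -> [6, 13, 17, 9, 33]

Final stack: [6, 13, 17, 9, 33]


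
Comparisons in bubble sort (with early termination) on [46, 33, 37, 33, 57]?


Algorithm: bubble sort (with early termination)
Input: [46, 33, 37, 33, 57]
Sorted: [33, 33, 37, 46, 57]

9


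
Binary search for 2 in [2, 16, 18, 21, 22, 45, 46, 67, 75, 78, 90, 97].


Step 1: lo=0, hi=11, mid=5, val=45
Step 2: lo=0, hi=4, mid=2, val=18
Step 3: lo=0, hi=1, mid=0, val=2

Found at index 0


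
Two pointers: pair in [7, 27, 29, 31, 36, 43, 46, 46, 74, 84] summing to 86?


lo=0(7)+hi=9(84)=91
lo=0(7)+hi=8(74)=81
lo=1(27)+hi=8(74)=101
lo=1(27)+hi=7(46)=73
lo=2(29)+hi=7(46)=75
lo=3(31)+hi=7(46)=77
lo=4(36)+hi=7(46)=82
lo=5(43)+hi=7(46)=89
lo=5(43)+hi=6(46)=89

No pair found


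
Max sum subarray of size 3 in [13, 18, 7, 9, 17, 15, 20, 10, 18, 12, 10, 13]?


[0:3]: 38
[1:4]: 34
[2:5]: 33
[3:6]: 41
[4:7]: 52
[5:8]: 45
[6:9]: 48
[7:10]: 40
[8:11]: 40
[9:12]: 35

Max: 52 at [4:7]


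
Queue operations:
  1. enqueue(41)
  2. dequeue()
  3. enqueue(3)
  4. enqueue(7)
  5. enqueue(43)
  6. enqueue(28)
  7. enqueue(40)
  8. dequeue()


enqueue(41) -> [41]
dequeue()->41, []
enqueue(3) -> [3]
enqueue(7) -> [3, 7]
enqueue(43) -> [3, 7, 43]
enqueue(28) -> [3, 7, 43, 28]
enqueue(40) -> [3, 7, 43, 28, 40]
dequeue()->3, [7, 43, 28, 40]

Final queue: [7, 43, 28, 40]


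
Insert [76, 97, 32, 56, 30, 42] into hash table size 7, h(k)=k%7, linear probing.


Insert 76: h=6 -> slot 6
Insert 97: h=6, 1 probes -> slot 0
Insert 32: h=4 -> slot 4
Insert 56: h=0, 1 probes -> slot 1
Insert 30: h=2 -> slot 2
Insert 42: h=0, 3 probes -> slot 3

Table: [97, 56, 30, 42, 32, None, 76]


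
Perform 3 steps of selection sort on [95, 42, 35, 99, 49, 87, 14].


Initial: [95, 42, 35, 99, 49, 87, 14]
Step 1: min=14 at 6
  Swap: [14, 42, 35, 99, 49, 87, 95]
Step 2: min=35 at 2
  Swap: [14, 35, 42, 99, 49, 87, 95]
Step 3: min=42 at 2
  Swap: [14, 35, 42, 99, 49, 87, 95]

After 3 steps: [14, 35, 42, 99, 49, 87, 95]


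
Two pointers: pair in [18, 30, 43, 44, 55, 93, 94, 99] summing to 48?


lo=0(18)+hi=7(99)=117
lo=0(18)+hi=6(94)=112
lo=0(18)+hi=5(93)=111
lo=0(18)+hi=4(55)=73
lo=0(18)+hi=3(44)=62
lo=0(18)+hi=2(43)=61
lo=0(18)+hi=1(30)=48

Yes: 18+30=48


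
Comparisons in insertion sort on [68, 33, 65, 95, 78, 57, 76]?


Algorithm: insertion sort
Input: [68, 33, 65, 95, 78, 57, 76]
Sorted: [33, 57, 65, 68, 76, 78, 95]

14


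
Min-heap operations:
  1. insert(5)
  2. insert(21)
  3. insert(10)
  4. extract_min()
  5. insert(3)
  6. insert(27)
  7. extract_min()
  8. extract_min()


insert(5) -> [5]
insert(21) -> [5, 21]
insert(10) -> [5, 21, 10]
extract_min()->5, [10, 21]
insert(3) -> [3, 21, 10]
insert(27) -> [3, 21, 10, 27]
extract_min()->3, [10, 21, 27]
extract_min()->10, [21, 27]

Final heap: [21, 27]


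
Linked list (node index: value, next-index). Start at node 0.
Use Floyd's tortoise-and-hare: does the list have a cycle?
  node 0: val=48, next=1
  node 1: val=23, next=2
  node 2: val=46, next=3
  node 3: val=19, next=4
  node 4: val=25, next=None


Floyd's tortoise (slow, +1) and hare (fast, +2):
  init: slow=0, fast=0
  step 1: slow=1, fast=2
  step 2: slow=2, fast=4
  step 3: fast -> None, no cycle

Cycle: no


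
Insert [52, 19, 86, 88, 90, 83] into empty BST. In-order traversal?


Insert 52: root
Insert 19: L from 52
Insert 86: R from 52
Insert 88: R from 52 -> R from 86
Insert 90: R from 52 -> R from 86 -> R from 88
Insert 83: R from 52 -> L from 86

In-order: [19, 52, 83, 86, 88, 90]


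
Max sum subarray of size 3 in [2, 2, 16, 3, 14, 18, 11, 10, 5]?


[0:3]: 20
[1:4]: 21
[2:5]: 33
[3:6]: 35
[4:7]: 43
[5:8]: 39
[6:9]: 26

Max: 43 at [4:7]


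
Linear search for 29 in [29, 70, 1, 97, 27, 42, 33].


i=0: 29==29 found!

Found at 0, 1 comps


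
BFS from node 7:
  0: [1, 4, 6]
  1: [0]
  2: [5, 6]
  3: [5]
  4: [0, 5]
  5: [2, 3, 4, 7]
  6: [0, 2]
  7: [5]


Visit 7, enqueue [5]
Visit 5, enqueue [2, 3, 4]
Visit 2, enqueue [6]
Visit 3, enqueue []
Visit 4, enqueue [0]
Visit 6, enqueue []
Visit 0, enqueue [1]
Visit 1, enqueue []

BFS order: [7, 5, 2, 3, 4, 6, 0, 1]


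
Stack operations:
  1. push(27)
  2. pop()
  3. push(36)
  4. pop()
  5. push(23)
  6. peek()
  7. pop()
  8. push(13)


push(27) -> [27]
pop()->27, []
push(36) -> [36]
pop()->36, []
push(23) -> [23]
peek()->23
pop()->23, []
push(13) -> [13]

Final stack: [13]


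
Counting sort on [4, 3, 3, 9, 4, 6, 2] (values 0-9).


Input: [4, 3, 3, 9, 4, 6, 2]
Counts: [0, 0, 1, 2, 2, 0, 1, 0, 0, 1]

Sorted: [2, 3, 3, 4, 4, 6, 9]


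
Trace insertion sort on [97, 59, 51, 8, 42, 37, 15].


Initial: [97, 59, 51, 8, 42, 37, 15]
Insert 59: [59, 97, 51, 8, 42, 37, 15]
Insert 51: [51, 59, 97, 8, 42, 37, 15]
Insert 8: [8, 51, 59, 97, 42, 37, 15]
Insert 42: [8, 42, 51, 59, 97, 37, 15]
Insert 37: [8, 37, 42, 51, 59, 97, 15]
Insert 15: [8, 15, 37, 42, 51, 59, 97]

Sorted: [8, 15, 37, 42, 51, 59, 97]


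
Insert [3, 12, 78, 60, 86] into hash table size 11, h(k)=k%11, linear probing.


Insert 3: h=3 -> slot 3
Insert 12: h=1 -> slot 1
Insert 78: h=1, 1 probes -> slot 2
Insert 60: h=5 -> slot 5
Insert 86: h=9 -> slot 9

Table: [None, 12, 78, 3, None, 60, None, None, None, 86, None]


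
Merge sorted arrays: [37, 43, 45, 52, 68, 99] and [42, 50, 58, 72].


Take 37 from A
Take 42 from B
Take 43 from A
Take 45 from A
Take 50 from B
Take 52 from A
Take 58 from B
Take 68 from A
Take 72 from B

Merged: [37, 42, 43, 45, 50, 52, 58, 68, 72, 99]


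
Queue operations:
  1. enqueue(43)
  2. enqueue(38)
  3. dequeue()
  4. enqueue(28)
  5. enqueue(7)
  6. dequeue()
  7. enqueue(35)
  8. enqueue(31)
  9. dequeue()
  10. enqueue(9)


enqueue(43) -> [43]
enqueue(38) -> [43, 38]
dequeue()->43, [38]
enqueue(28) -> [38, 28]
enqueue(7) -> [38, 28, 7]
dequeue()->38, [28, 7]
enqueue(35) -> [28, 7, 35]
enqueue(31) -> [28, 7, 35, 31]
dequeue()->28, [7, 35, 31]
enqueue(9) -> [7, 35, 31, 9]

Final queue: [7, 35, 31, 9]


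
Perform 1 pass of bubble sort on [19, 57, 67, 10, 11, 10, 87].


Initial: [19, 57, 67, 10, 11, 10, 87]
Pass 1: [19, 57, 10, 11, 10, 67, 87] (3 swaps)

After 1 pass: [19, 57, 10, 11, 10, 67, 87]


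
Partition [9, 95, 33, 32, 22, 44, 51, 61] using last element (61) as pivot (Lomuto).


Pivot: 61
  9 <= 61: advance i (no swap)
  33 <= 61: swap -> [9, 33, 95, 32, 22, 44, 51, 61]
  32 <= 61: swap -> [9, 33, 32, 95, 22, 44, 51, 61]
  22 <= 61: swap -> [9, 33, 32, 22, 95, 44, 51, 61]
  44 <= 61: swap -> [9, 33, 32, 22, 44, 95, 51, 61]
  51 <= 61: swap -> [9, 33, 32, 22, 44, 51, 95, 61]
Place pivot at 6: [9, 33, 32, 22, 44, 51, 61, 95]

Partitioned: [9, 33, 32, 22, 44, 51, 61, 95]


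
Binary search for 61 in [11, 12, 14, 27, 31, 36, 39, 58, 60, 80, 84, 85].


Step 1: lo=0, hi=11, mid=5, val=36
Step 2: lo=6, hi=11, mid=8, val=60
Step 3: lo=9, hi=11, mid=10, val=84
Step 4: lo=9, hi=9, mid=9, val=80

Not found


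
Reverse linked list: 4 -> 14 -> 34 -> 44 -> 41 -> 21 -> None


Step 1: curr=4, set curr.next=prev(None) | reversed so far: 4
Step 2: curr=14, set curr.next=prev(4) | reversed so far: 14 -> 4
Step 3: curr=34, set curr.next=prev(14) | reversed so far: 34 -> 14 -> 4
Step 4: curr=44, set curr.next=prev(34) | reversed so far: 44 -> 34 -> 14 -> 4
Step 5: curr=41, set curr.next=prev(44) | reversed so far: 41 -> 44 -> 34 -> 14 -> 4
Step 6: curr=21, set curr.next=prev(41) | reversed so far: 21 -> 41 -> 44 -> 34 -> 14 -> 4

21 -> 41 -> 44 -> 34 -> 14 -> 4 -> None


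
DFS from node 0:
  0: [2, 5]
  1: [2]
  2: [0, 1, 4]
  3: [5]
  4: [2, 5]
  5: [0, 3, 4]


Visit 0, push [5, 2]
Visit 2, push [4, 1]
Visit 1, push []
Visit 4, push [5]
Visit 5, push [3]
Visit 3, push []

DFS order: [0, 2, 1, 4, 5, 3]


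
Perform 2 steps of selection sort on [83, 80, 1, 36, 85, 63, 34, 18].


Initial: [83, 80, 1, 36, 85, 63, 34, 18]
Step 1: min=1 at 2
  Swap: [1, 80, 83, 36, 85, 63, 34, 18]
Step 2: min=18 at 7
  Swap: [1, 18, 83, 36, 85, 63, 34, 80]

After 2 steps: [1, 18, 83, 36, 85, 63, 34, 80]


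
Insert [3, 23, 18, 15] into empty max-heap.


Insert 3: [3]
Insert 23: [23, 3]
Insert 18: [23, 3, 18]
Insert 15: [23, 15, 18, 3]

Final heap: [23, 15, 18, 3]


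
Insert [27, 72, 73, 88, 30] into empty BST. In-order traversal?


Insert 27: root
Insert 72: R from 27
Insert 73: R from 27 -> R from 72
Insert 88: R from 27 -> R from 72 -> R from 73
Insert 30: R from 27 -> L from 72

In-order: [27, 30, 72, 73, 88]


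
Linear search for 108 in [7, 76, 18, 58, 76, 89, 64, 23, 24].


i=0: 7!=108
i=1: 76!=108
i=2: 18!=108
i=3: 58!=108
i=4: 76!=108
i=5: 89!=108
i=6: 64!=108
i=7: 23!=108
i=8: 24!=108

Not found, 9 comps


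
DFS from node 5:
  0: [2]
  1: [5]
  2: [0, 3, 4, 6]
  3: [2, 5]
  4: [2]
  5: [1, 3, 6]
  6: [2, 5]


Visit 5, push [6, 3, 1]
Visit 1, push []
Visit 3, push [2]
Visit 2, push [6, 4, 0]
Visit 0, push []
Visit 4, push []
Visit 6, push []

DFS order: [5, 1, 3, 2, 0, 4, 6]


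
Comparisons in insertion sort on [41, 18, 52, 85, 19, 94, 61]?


Algorithm: insertion sort
Input: [41, 18, 52, 85, 19, 94, 61]
Sorted: [18, 19, 41, 52, 61, 85, 94]

11


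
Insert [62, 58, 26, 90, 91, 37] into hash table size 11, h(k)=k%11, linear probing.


Insert 62: h=7 -> slot 7
Insert 58: h=3 -> slot 3
Insert 26: h=4 -> slot 4
Insert 90: h=2 -> slot 2
Insert 91: h=3, 2 probes -> slot 5
Insert 37: h=4, 2 probes -> slot 6

Table: [None, None, 90, 58, 26, 91, 37, 62, None, None, None]


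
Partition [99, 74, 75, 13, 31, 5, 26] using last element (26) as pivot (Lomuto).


Pivot: 26
  13 <= 26: swap -> [13, 74, 75, 99, 31, 5, 26]
  5 <= 26: swap -> [13, 5, 75, 99, 31, 74, 26]
Place pivot at 2: [13, 5, 26, 99, 31, 74, 75]

Partitioned: [13, 5, 26, 99, 31, 74, 75]


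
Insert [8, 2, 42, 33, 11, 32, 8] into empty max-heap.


Insert 8: [8]
Insert 2: [8, 2]
Insert 42: [42, 2, 8]
Insert 33: [42, 33, 8, 2]
Insert 11: [42, 33, 8, 2, 11]
Insert 32: [42, 33, 32, 2, 11, 8]
Insert 8: [42, 33, 32, 2, 11, 8, 8]

Final heap: [42, 33, 32, 2, 11, 8, 8]


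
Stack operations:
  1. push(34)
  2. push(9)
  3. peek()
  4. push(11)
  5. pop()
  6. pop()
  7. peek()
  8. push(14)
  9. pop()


push(34) -> [34]
push(9) -> [34, 9]
peek()->9
push(11) -> [34, 9, 11]
pop()->11, [34, 9]
pop()->9, [34]
peek()->34
push(14) -> [34, 14]
pop()->14, [34]

Final stack: [34]


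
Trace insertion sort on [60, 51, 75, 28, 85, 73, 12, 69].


Initial: [60, 51, 75, 28, 85, 73, 12, 69]
Insert 51: [51, 60, 75, 28, 85, 73, 12, 69]
Insert 75: [51, 60, 75, 28, 85, 73, 12, 69]
Insert 28: [28, 51, 60, 75, 85, 73, 12, 69]
Insert 85: [28, 51, 60, 75, 85, 73, 12, 69]
Insert 73: [28, 51, 60, 73, 75, 85, 12, 69]
Insert 12: [12, 28, 51, 60, 73, 75, 85, 69]
Insert 69: [12, 28, 51, 60, 69, 73, 75, 85]

Sorted: [12, 28, 51, 60, 69, 73, 75, 85]


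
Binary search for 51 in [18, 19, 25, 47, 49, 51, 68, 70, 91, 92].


Step 1: lo=0, hi=9, mid=4, val=49
Step 2: lo=5, hi=9, mid=7, val=70
Step 3: lo=5, hi=6, mid=5, val=51

Found at index 5


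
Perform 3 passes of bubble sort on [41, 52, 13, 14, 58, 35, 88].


Initial: [41, 52, 13, 14, 58, 35, 88]
Pass 1: [41, 13, 14, 52, 35, 58, 88] (3 swaps)
Pass 2: [13, 14, 41, 35, 52, 58, 88] (3 swaps)
Pass 3: [13, 14, 35, 41, 52, 58, 88] (1 swaps)

After 3 passes: [13, 14, 35, 41, 52, 58, 88]


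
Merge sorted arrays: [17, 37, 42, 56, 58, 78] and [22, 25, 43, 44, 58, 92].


Take 17 from A
Take 22 from B
Take 25 from B
Take 37 from A
Take 42 from A
Take 43 from B
Take 44 from B
Take 56 from A
Take 58 from A
Take 58 from B
Take 78 from A

Merged: [17, 22, 25, 37, 42, 43, 44, 56, 58, 58, 78, 92]


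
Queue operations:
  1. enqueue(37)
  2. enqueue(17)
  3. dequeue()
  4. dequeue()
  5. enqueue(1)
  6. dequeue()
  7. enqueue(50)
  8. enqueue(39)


enqueue(37) -> [37]
enqueue(17) -> [37, 17]
dequeue()->37, [17]
dequeue()->17, []
enqueue(1) -> [1]
dequeue()->1, []
enqueue(50) -> [50]
enqueue(39) -> [50, 39]

Final queue: [50, 39]


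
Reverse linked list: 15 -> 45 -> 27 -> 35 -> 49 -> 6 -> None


Step 1: curr=15, set curr.next=prev(None) | reversed so far: 15
Step 2: curr=45, set curr.next=prev(15) | reversed so far: 45 -> 15
Step 3: curr=27, set curr.next=prev(45) | reversed so far: 27 -> 45 -> 15
Step 4: curr=35, set curr.next=prev(27) | reversed so far: 35 -> 27 -> 45 -> 15
Step 5: curr=49, set curr.next=prev(35) | reversed so far: 49 -> 35 -> 27 -> 45 -> 15
Step 6: curr=6, set curr.next=prev(49) | reversed so far: 6 -> 49 -> 35 -> 27 -> 45 -> 15

6 -> 49 -> 35 -> 27 -> 45 -> 15 -> None


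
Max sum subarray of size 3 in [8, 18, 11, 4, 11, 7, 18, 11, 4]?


[0:3]: 37
[1:4]: 33
[2:5]: 26
[3:6]: 22
[4:7]: 36
[5:8]: 36
[6:9]: 33

Max: 37 at [0:3]


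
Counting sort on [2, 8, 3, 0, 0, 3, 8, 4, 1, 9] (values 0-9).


Input: [2, 8, 3, 0, 0, 3, 8, 4, 1, 9]
Counts: [2, 1, 1, 2, 1, 0, 0, 0, 2, 1]

Sorted: [0, 0, 1, 2, 3, 3, 4, 8, 8, 9]


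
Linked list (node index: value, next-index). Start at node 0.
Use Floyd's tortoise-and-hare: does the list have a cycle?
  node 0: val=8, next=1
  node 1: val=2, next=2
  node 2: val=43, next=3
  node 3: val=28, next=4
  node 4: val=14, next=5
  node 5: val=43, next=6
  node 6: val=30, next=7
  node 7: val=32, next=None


Floyd's tortoise (slow, +1) and hare (fast, +2):
  init: slow=0, fast=0
  step 1: slow=1, fast=2
  step 2: slow=2, fast=4
  step 3: slow=3, fast=6
  step 4: fast 6->7->None, no cycle

Cycle: no


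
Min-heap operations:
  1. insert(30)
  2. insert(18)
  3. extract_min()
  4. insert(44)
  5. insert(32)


insert(30) -> [30]
insert(18) -> [18, 30]
extract_min()->18, [30]
insert(44) -> [30, 44]
insert(32) -> [30, 44, 32]

Final heap: [30, 44, 32]


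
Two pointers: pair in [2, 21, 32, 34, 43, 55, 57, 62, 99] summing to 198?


lo=0(2)+hi=8(99)=101
lo=1(21)+hi=8(99)=120
lo=2(32)+hi=8(99)=131
lo=3(34)+hi=8(99)=133
lo=4(43)+hi=8(99)=142
lo=5(55)+hi=8(99)=154
lo=6(57)+hi=8(99)=156
lo=7(62)+hi=8(99)=161

No pair found


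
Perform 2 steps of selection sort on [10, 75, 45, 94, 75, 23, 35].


Initial: [10, 75, 45, 94, 75, 23, 35]
Step 1: min=10 at 0
  Swap: [10, 75, 45, 94, 75, 23, 35]
Step 2: min=23 at 5
  Swap: [10, 23, 45, 94, 75, 75, 35]

After 2 steps: [10, 23, 45, 94, 75, 75, 35]


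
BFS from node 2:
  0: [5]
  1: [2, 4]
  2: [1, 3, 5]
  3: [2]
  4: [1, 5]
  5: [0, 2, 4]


Visit 2, enqueue [1, 3, 5]
Visit 1, enqueue [4]
Visit 3, enqueue []
Visit 5, enqueue [0]
Visit 4, enqueue []
Visit 0, enqueue []

BFS order: [2, 1, 3, 5, 4, 0]


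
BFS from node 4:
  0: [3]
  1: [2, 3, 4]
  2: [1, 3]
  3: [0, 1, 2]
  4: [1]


Visit 4, enqueue [1]
Visit 1, enqueue [2, 3]
Visit 2, enqueue []
Visit 3, enqueue [0]
Visit 0, enqueue []

BFS order: [4, 1, 2, 3, 0]


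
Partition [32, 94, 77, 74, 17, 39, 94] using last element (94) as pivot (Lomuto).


Pivot: 94
  32 <= 94: advance i (no swap)
  94 <= 94: advance i (no swap)
  77 <= 94: advance i (no swap)
  74 <= 94: advance i (no swap)
  17 <= 94: advance i (no swap)
  39 <= 94: advance i (no swap)
Place pivot at 6: [32, 94, 77, 74, 17, 39, 94]

Partitioned: [32, 94, 77, 74, 17, 39, 94]


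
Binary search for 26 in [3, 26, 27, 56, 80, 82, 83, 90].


Step 1: lo=0, hi=7, mid=3, val=56
Step 2: lo=0, hi=2, mid=1, val=26

Found at index 1


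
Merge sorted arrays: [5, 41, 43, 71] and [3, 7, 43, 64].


Take 3 from B
Take 5 from A
Take 7 from B
Take 41 from A
Take 43 from A
Take 43 from B
Take 64 from B

Merged: [3, 5, 7, 41, 43, 43, 64, 71]


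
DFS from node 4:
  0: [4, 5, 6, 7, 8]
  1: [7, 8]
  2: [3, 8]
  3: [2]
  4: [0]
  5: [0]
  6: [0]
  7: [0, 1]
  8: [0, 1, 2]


Visit 4, push [0]
Visit 0, push [8, 7, 6, 5]
Visit 5, push []
Visit 6, push []
Visit 7, push [1]
Visit 1, push [8]
Visit 8, push [2]
Visit 2, push [3]
Visit 3, push []

DFS order: [4, 0, 5, 6, 7, 1, 8, 2, 3]


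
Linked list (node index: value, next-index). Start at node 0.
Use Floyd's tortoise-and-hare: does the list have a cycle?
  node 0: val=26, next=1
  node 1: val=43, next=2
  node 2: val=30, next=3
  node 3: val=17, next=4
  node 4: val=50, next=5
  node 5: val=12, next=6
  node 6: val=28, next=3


Floyd's tortoise (slow, +1) and hare (fast, +2):
  init: slow=0, fast=0
  step 1: slow=1, fast=2
  step 2: slow=2, fast=4
  step 3: slow=3, fast=6
  step 4: slow=4, fast=4
  slow == fast at node 4: cycle detected

Cycle: yes


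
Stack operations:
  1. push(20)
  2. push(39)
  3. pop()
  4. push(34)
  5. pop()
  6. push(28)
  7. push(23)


push(20) -> [20]
push(39) -> [20, 39]
pop()->39, [20]
push(34) -> [20, 34]
pop()->34, [20]
push(28) -> [20, 28]
push(23) -> [20, 28, 23]

Final stack: [20, 28, 23]


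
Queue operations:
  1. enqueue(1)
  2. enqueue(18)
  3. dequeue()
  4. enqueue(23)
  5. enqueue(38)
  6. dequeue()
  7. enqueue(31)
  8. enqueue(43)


enqueue(1) -> [1]
enqueue(18) -> [1, 18]
dequeue()->1, [18]
enqueue(23) -> [18, 23]
enqueue(38) -> [18, 23, 38]
dequeue()->18, [23, 38]
enqueue(31) -> [23, 38, 31]
enqueue(43) -> [23, 38, 31, 43]

Final queue: [23, 38, 31, 43]


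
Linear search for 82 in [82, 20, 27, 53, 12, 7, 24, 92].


i=0: 82==82 found!

Found at 0, 1 comps


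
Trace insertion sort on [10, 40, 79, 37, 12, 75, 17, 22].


Initial: [10, 40, 79, 37, 12, 75, 17, 22]
Insert 40: [10, 40, 79, 37, 12, 75, 17, 22]
Insert 79: [10, 40, 79, 37, 12, 75, 17, 22]
Insert 37: [10, 37, 40, 79, 12, 75, 17, 22]
Insert 12: [10, 12, 37, 40, 79, 75, 17, 22]
Insert 75: [10, 12, 37, 40, 75, 79, 17, 22]
Insert 17: [10, 12, 17, 37, 40, 75, 79, 22]
Insert 22: [10, 12, 17, 22, 37, 40, 75, 79]

Sorted: [10, 12, 17, 22, 37, 40, 75, 79]


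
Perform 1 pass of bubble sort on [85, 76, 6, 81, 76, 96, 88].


Initial: [85, 76, 6, 81, 76, 96, 88]
Pass 1: [76, 6, 81, 76, 85, 88, 96] (5 swaps)

After 1 pass: [76, 6, 81, 76, 85, 88, 96]


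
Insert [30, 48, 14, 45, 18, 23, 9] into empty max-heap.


Insert 30: [30]
Insert 48: [48, 30]
Insert 14: [48, 30, 14]
Insert 45: [48, 45, 14, 30]
Insert 18: [48, 45, 14, 30, 18]
Insert 23: [48, 45, 23, 30, 18, 14]
Insert 9: [48, 45, 23, 30, 18, 14, 9]

Final heap: [48, 45, 23, 30, 18, 14, 9]


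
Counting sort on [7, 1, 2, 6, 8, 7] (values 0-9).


Input: [7, 1, 2, 6, 8, 7]
Counts: [0, 1, 1, 0, 0, 0, 1, 2, 1, 0]

Sorted: [1, 2, 6, 7, 7, 8]


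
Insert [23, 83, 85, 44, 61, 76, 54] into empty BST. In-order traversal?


Insert 23: root
Insert 83: R from 23
Insert 85: R from 23 -> R from 83
Insert 44: R from 23 -> L from 83
Insert 61: R from 23 -> L from 83 -> R from 44
Insert 76: R from 23 -> L from 83 -> R from 44 -> R from 61
Insert 54: R from 23 -> L from 83 -> R from 44 -> L from 61

In-order: [23, 44, 54, 61, 76, 83, 85]


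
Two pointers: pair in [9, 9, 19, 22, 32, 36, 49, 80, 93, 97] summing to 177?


lo=0(9)+hi=9(97)=106
lo=1(9)+hi=9(97)=106
lo=2(19)+hi=9(97)=116
lo=3(22)+hi=9(97)=119
lo=4(32)+hi=9(97)=129
lo=5(36)+hi=9(97)=133
lo=6(49)+hi=9(97)=146
lo=7(80)+hi=9(97)=177

Yes: 80+97=177


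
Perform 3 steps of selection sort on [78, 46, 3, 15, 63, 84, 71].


Initial: [78, 46, 3, 15, 63, 84, 71]
Step 1: min=3 at 2
  Swap: [3, 46, 78, 15, 63, 84, 71]
Step 2: min=15 at 3
  Swap: [3, 15, 78, 46, 63, 84, 71]
Step 3: min=46 at 3
  Swap: [3, 15, 46, 78, 63, 84, 71]

After 3 steps: [3, 15, 46, 78, 63, 84, 71]


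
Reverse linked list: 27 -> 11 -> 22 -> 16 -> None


Step 1: curr=27, set curr.next=prev(None) | reversed so far: 27
Step 2: curr=11, set curr.next=prev(27) | reversed so far: 11 -> 27
Step 3: curr=22, set curr.next=prev(11) | reversed so far: 22 -> 11 -> 27
Step 4: curr=16, set curr.next=prev(22) | reversed so far: 16 -> 22 -> 11 -> 27

16 -> 22 -> 11 -> 27 -> None


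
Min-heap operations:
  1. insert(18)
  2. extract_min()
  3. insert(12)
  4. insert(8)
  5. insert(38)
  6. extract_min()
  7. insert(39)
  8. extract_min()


insert(18) -> [18]
extract_min()->18, []
insert(12) -> [12]
insert(8) -> [8, 12]
insert(38) -> [8, 12, 38]
extract_min()->8, [12, 38]
insert(39) -> [12, 38, 39]
extract_min()->12, [38, 39]

Final heap: [38, 39]


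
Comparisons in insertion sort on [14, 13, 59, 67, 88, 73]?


Algorithm: insertion sort
Input: [14, 13, 59, 67, 88, 73]
Sorted: [13, 14, 59, 67, 73, 88]

6


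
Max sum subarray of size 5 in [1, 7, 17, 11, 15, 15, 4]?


[0:5]: 51
[1:6]: 65
[2:7]: 62

Max: 65 at [1:6]


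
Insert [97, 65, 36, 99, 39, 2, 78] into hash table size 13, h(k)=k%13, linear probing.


Insert 97: h=6 -> slot 6
Insert 65: h=0 -> slot 0
Insert 36: h=10 -> slot 10
Insert 99: h=8 -> slot 8
Insert 39: h=0, 1 probes -> slot 1
Insert 2: h=2 -> slot 2
Insert 78: h=0, 3 probes -> slot 3

Table: [65, 39, 2, 78, None, None, 97, None, 99, None, 36, None, None]


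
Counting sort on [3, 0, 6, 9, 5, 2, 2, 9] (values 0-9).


Input: [3, 0, 6, 9, 5, 2, 2, 9]
Counts: [1, 0, 2, 1, 0, 1, 1, 0, 0, 2]

Sorted: [0, 2, 2, 3, 5, 6, 9, 9]


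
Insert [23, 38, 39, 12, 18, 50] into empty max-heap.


Insert 23: [23]
Insert 38: [38, 23]
Insert 39: [39, 23, 38]
Insert 12: [39, 23, 38, 12]
Insert 18: [39, 23, 38, 12, 18]
Insert 50: [50, 23, 39, 12, 18, 38]

Final heap: [50, 23, 39, 12, 18, 38]


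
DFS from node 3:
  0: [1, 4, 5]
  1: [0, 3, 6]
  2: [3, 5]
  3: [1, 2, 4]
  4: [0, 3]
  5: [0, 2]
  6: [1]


Visit 3, push [4, 2, 1]
Visit 1, push [6, 0]
Visit 0, push [5, 4]
Visit 4, push []
Visit 5, push [2]
Visit 2, push []
Visit 6, push []

DFS order: [3, 1, 0, 4, 5, 2, 6]


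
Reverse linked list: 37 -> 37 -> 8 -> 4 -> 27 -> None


Step 1: curr=37, set curr.next=prev(None) | reversed so far: 37
Step 2: curr=37, set curr.next=prev(37) | reversed so far: 37 -> 37
Step 3: curr=8, set curr.next=prev(37) | reversed so far: 8 -> 37 -> 37
Step 4: curr=4, set curr.next=prev(8) | reversed so far: 4 -> 8 -> 37 -> 37
Step 5: curr=27, set curr.next=prev(4) | reversed so far: 27 -> 4 -> 8 -> 37 -> 37

27 -> 4 -> 8 -> 37 -> 37 -> None


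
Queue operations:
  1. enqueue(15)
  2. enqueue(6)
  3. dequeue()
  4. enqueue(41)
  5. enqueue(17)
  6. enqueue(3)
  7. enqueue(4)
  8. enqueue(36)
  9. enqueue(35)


enqueue(15) -> [15]
enqueue(6) -> [15, 6]
dequeue()->15, [6]
enqueue(41) -> [6, 41]
enqueue(17) -> [6, 41, 17]
enqueue(3) -> [6, 41, 17, 3]
enqueue(4) -> [6, 41, 17, 3, 4]
enqueue(36) -> [6, 41, 17, 3, 4, 36]
enqueue(35) -> [6, 41, 17, 3, 4, 36, 35]

Final queue: [6, 41, 17, 3, 4, 36, 35]


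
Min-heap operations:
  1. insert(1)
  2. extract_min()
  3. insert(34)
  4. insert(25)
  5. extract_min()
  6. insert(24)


insert(1) -> [1]
extract_min()->1, []
insert(34) -> [34]
insert(25) -> [25, 34]
extract_min()->25, [34]
insert(24) -> [24, 34]

Final heap: [24, 34]


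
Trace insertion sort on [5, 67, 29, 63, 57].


Initial: [5, 67, 29, 63, 57]
Insert 67: [5, 67, 29, 63, 57]
Insert 29: [5, 29, 67, 63, 57]
Insert 63: [5, 29, 63, 67, 57]
Insert 57: [5, 29, 57, 63, 67]

Sorted: [5, 29, 57, 63, 67]


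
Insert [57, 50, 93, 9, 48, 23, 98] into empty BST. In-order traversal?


Insert 57: root
Insert 50: L from 57
Insert 93: R from 57
Insert 9: L from 57 -> L from 50
Insert 48: L from 57 -> L from 50 -> R from 9
Insert 23: L from 57 -> L from 50 -> R from 9 -> L from 48
Insert 98: R from 57 -> R from 93

In-order: [9, 23, 48, 50, 57, 93, 98]


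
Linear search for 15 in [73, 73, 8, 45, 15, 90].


i=0: 73!=15
i=1: 73!=15
i=2: 8!=15
i=3: 45!=15
i=4: 15==15 found!

Found at 4, 5 comps


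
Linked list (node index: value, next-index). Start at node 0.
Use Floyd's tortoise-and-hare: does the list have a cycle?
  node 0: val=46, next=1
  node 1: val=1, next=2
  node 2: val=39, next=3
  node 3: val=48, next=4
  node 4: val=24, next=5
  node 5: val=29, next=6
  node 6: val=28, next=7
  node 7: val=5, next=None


Floyd's tortoise (slow, +1) and hare (fast, +2):
  init: slow=0, fast=0
  step 1: slow=1, fast=2
  step 2: slow=2, fast=4
  step 3: slow=3, fast=6
  step 4: fast 6->7->None, no cycle

Cycle: no


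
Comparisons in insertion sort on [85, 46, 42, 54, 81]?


Algorithm: insertion sort
Input: [85, 46, 42, 54, 81]
Sorted: [42, 46, 54, 81, 85]

7


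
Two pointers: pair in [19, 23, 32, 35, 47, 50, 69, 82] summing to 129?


lo=0(19)+hi=7(82)=101
lo=1(23)+hi=7(82)=105
lo=2(32)+hi=7(82)=114
lo=3(35)+hi=7(82)=117
lo=4(47)+hi=7(82)=129

Yes: 47+82=129


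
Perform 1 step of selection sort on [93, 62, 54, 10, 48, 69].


Initial: [93, 62, 54, 10, 48, 69]
Step 1: min=10 at 3
  Swap: [10, 62, 54, 93, 48, 69]

After 1 step: [10, 62, 54, 93, 48, 69]


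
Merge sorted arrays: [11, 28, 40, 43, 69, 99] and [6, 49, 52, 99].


Take 6 from B
Take 11 from A
Take 28 from A
Take 40 from A
Take 43 from A
Take 49 from B
Take 52 from B
Take 69 from A
Take 99 from A

Merged: [6, 11, 28, 40, 43, 49, 52, 69, 99, 99]


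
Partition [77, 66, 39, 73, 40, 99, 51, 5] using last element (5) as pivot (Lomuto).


Pivot: 5
Place pivot at 0: [5, 66, 39, 73, 40, 99, 51, 77]

Partitioned: [5, 66, 39, 73, 40, 99, 51, 77]


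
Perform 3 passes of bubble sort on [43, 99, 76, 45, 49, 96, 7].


Initial: [43, 99, 76, 45, 49, 96, 7]
Pass 1: [43, 76, 45, 49, 96, 7, 99] (5 swaps)
Pass 2: [43, 45, 49, 76, 7, 96, 99] (3 swaps)
Pass 3: [43, 45, 49, 7, 76, 96, 99] (1 swaps)

After 3 passes: [43, 45, 49, 7, 76, 96, 99]


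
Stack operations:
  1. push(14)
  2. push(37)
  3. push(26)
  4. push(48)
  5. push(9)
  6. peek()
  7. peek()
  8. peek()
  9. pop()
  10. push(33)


push(14) -> [14]
push(37) -> [14, 37]
push(26) -> [14, 37, 26]
push(48) -> [14, 37, 26, 48]
push(9) -> [14, 37, 26, 48, 9]
peek()->9
peek()->9
peek()->9
pop()->9, [14, 37, 26, 48]
push(33) -> [14, 37, 26, 48, 33]

Final stack: [14, 37, 26, 48, 33]


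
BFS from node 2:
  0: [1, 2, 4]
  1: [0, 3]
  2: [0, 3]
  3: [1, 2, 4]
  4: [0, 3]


Visit 2, enqueue [0, 3]
Visit 0, enqueue [1, 4]
Visit 3, enqueue []
Visit 1, enqueue []
Visit 4, enqueue []

BFS order: [2, 0, 3, 1, 4]


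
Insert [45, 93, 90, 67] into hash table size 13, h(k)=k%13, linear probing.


Insert 45: h=6 -> slot 6
Insert 93: h=2 -> slot 2
Insert 90: h=12 -> slot 12
Insert 67: h=2, 1 probes -> slot 3

Table: [None, None, 93, 67, None, None, 45, None, None, None, None, None, 90]


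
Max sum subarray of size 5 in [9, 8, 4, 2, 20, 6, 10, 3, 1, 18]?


[0:5]: 43
[1:6]: 40
[2:7]: 42
[3:8]: 41
[4:9]: 40
[5:10]: 38

Max: 43 at [0:5]


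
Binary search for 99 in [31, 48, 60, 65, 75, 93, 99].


Step 1: lo=0, hi=6, mid=3, val=65
Step 2: lo=4, hi=6, mid=5, val=93
Step 3: lo=6, hi=6, mid=6, val=99

Found at index 6


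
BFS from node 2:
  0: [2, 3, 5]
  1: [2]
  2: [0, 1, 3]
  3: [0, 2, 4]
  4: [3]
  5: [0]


Visit 2, enqueue [0, 1, 3]
Visit 0, enqueue [5]
Visit 1, enqueue []
Visit 3, enqueue [4]
Visit 5, enqueue []
Visit 4, enqueue []

BFS order: [2, 0, 1, 3, 5, 4]


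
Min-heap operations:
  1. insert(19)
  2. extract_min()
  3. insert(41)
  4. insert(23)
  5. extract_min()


insert(19) -> [19]
extract_min()->19, []
insert(41) -> [41]
insert(23) -> [23, 41]
extract_min()->23, [41]

Final heap: [41]


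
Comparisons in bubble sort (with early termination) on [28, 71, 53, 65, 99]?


Algorithm: bubble sort (with early termination)
Input: [28, 71, 53, 65, 99]
Sorted: [28, 53, 65, 71, 99]

7


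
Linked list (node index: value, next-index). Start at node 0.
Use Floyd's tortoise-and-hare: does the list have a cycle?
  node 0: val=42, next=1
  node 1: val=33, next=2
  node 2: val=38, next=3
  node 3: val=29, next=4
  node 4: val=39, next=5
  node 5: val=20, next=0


Floyd's tortoise (slow, +1) and hare (fast, +2):
  init: slow=0, fast=0
  step 1: slow=1, fast=2
  step 2: slow=2, fast=4
  step 3: slow=3, fast=0
  step 4: slow=4, fast=2
  step 5: slow=5, fast=4
  step 6: slow=0, fast=0
  slow == fast at node 0: cycle detected

Cycle: yes


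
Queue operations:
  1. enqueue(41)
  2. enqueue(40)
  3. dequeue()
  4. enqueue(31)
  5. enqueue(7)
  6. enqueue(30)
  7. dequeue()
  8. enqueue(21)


enqueue(41) -> [41]
enqueue(40) -> [41, 40]
dequeue()->41, [40]
enqueue(31) -> [40, 31]
enqueue(7) -> [40, 31, 7]
enqueue(30) -> [40, 31, 7, 30]
dequeue()->40, [31, 7, 30]
enqueue(21) -> [31, 7, 30, 21]

Final queue: [31, 7, 30, 21]


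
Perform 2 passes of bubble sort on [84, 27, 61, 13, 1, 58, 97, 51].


Initial: [84, 27, 61, 13, 1, 58, 97, 51]
Pass 1: [27, 61, 13, 1, 58, 84, 51, 97] (6 swaps)
Pass 2: [27, 13, 1, 58, 61, 51, 84, 97] (4 swaps)

After 2 passes: [27, 13, 1, 58, 61, 51, 84, 97]


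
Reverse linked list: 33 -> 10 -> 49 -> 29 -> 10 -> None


Step 1: curr=33, set curr.next=prev(None) | reversed so far: 33
Step 2: curr=10, set curr.next=prev(33) | reversed so far: 10 -> 33
Step 3: curr=49, set curr.next=prev(10) | reversed so far: 49 -> 10 -> 33
Step 4: curr=29, set curr.next=prev(49) | reversed so far: 29 -> 49 -> 10 -> 33
Step 5: curr=10, set curr.next=prev(29) | reversed so far: 10 -> 29 -> 49 -> 10 -> 33

10 -> 29 -> 49 -> 10 -> 33 -> None


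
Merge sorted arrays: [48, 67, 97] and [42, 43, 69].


Take 42 from B
Take 43 from B
Take 48 from A
Take 67 from A
Take 69 from B

Merged: [42, 43, 48, 67, 69, 97]


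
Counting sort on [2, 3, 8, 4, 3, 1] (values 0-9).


Input: [2, 3, 8, 4, 3, 1]
Counts: [0, 1, 1, 2, 1, 0, 0, 0, 1, 0]

Sorted: [1, 2, 3, 3, 4, 8]


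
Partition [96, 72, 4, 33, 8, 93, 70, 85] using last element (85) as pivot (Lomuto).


Pivot: 85
  72 <= 85: swap -> [72, 96, 4, 33, 8, 93, 70, 85]
  4 <= 85: swap -> [72, 4, 96, 33, 8, 93, 70, 85]
  33 <= 85: swap -> [72, 4, 33, 96, 8, 93, 70, 85]
  8 <= 85: swap -> [72, 4, 33, 8, 96, 93, 70, 85]
  70 <= 85: swap -> [72, 4, 33, 8, 70, 93, 96, 85]
Place pivot at 5: [72, 4, 33, 8, 70, 85, 96, 93]

Partitioned: [72, 4, 33, 8, 70, 85, 96, 93]


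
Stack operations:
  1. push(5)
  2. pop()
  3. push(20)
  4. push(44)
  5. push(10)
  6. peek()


push(5) -> [5]
pop()->5, []
push(20) -> [20]
push(44) -> [20, 44]
push(10) -> [20, 44, 10]
peek()->10

Final stack: [20, 44, 10]


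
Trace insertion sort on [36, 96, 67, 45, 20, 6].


Initial: [36, 96, 67, 45, 20, 6]
Insert 96: [36, 96, 67, 45, 20, 6]
Insert 67: [36, 67, 96, 45, 20, 6]
Insert 45: [36, 45, 67, 96, 20, 6]
Insert 20: [20, 36, 45, 67, 96, 6]
Insert 6: [6, 20, 36, 45, 67, 96]

Sorted: [6, 20, 36, 45, 67, 96]


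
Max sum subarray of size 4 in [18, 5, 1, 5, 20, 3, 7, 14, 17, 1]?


[0:4]: 29
[1:5]: 31
[2:6]: 29
[3:7]: 35
[4:8]: 44
[5:9]: 41
[6:10]: 39

Max: 44 at [4:8]


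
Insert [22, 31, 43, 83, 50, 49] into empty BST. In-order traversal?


Insert 22: root
Insert 31: R from 22
Insert 43: R from 22 -> R from 31
Insert 83: R from 22 -> R from 31 -> R from 43
Insert 50: R from 22 -> R from 31 -> R from 43 -> L from 83
Insert 49: R from 22 -> R from 31 -> R from 43 -> L from 83 -> L from 50

In-order: [22, 31, 43, 49, 50, 83]


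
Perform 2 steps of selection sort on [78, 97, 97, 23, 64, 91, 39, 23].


Initial: [78, 97, 97, 23, 64, 91, 39, 23]
Step 1: min=23 at 3
  Swap: [23, 97, 97, 78, 64, 91, 39, 23]
Step 2: min=23 at 7
  Swap: [23, 23, 97, 78, 64, 91, 39, 97]

After 2 steps: [23, 23, 97, 78, 64, 91, 39, 97]


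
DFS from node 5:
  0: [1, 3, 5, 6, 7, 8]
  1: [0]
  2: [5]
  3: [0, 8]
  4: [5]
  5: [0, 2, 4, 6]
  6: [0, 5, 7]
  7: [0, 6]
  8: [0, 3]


Visit 5, push [6, 4, 2, 0]
Visit 0, push [8, 7, 6, 3, 1]
Visit 1, push []
Visit 3, push [8]
Visit 8, push []
Visit 6, push [7]
Visit 7, push []
Visit 2, push []
Visit 4, push []

DFS order: [5, 0, 1, 3, 8, 6, 7, 2, 4]


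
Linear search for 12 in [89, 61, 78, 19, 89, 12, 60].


i=0: 89!=12
i=1: 61!=12
i=2: 78!=12
i=3: 19!=12
i=4: 89!=12
i=5: 12==12 found!

Found at 5, 6 comps


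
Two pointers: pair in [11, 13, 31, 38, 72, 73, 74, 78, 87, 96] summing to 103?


lo=0(11)+hi=9(96)=107
lo=0(11)+hi=8(87)=98
lo=1(13)+hi=8(87)=100
lo=2(31)+hi=8(87)=118
lo=2(31)+hi=7(78)=109
lo=2(31)+hi=6(74)=105
lo=2(31)+hi=5(73)=104
lo=2(31)+hi=4(72)=103

Yes: 31+72=103


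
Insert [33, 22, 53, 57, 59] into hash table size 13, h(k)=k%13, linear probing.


Insert 33: h=7 -> slot 7
Insert 22: h=9 -> slot 9
Insert 53: h=1 -> slot 1
Insert 57: h=5 -> slot 5
Insert 59: h=7, 1 probes -> slot 8

Table: [None, 53, None, None, None, 57, None, 33, 59, 22, None, None, None]


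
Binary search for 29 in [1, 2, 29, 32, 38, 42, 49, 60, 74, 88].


Step 1: lo=0, hi=9, mid=4, val=38
Step 2: lo=0, hi=3, mid=1, val=2
Step 3: lo=2, hi=3, mid=2, val=29

Found at index 2


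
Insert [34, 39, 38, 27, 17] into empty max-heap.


Insert 34: [34]
Insert 39: [39, 34]
Insert 38: [39, 34, 38]
Insert 27: [39, 34, 38, 27]
Insert 17: [39, 34, 38, 27, 17]

Final heap: [39, 34, 38, 27, 17]


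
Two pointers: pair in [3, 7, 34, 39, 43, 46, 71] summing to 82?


lo=0(3)+hi=6(71)=74
lo=1(7)+hi=6(71)=78
lo=2(34)+hi=6(71)=105
lo=2(34)+hi=5(46)=80
lo=3(39)+hi=5(46)=85
lo=3(39)+hi=4(43)=82

Yes: 39+43=82


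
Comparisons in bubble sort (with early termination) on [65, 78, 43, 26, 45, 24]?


Algorithm: bubble sort (with early termination)
Input: [65, 78, 43, 26, 45, 24]
Sorted: [24, 26, 43, 45, 65, 78]

15


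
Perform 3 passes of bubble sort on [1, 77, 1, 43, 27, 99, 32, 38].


Initial: [1, 77, 1, 43, 27, 99, 32, 38]
Pass 1: [1, 1, 43, 27, 77, 32, 38, 99] (5 swaps)
Pass 2: [1, 1, 27, 43, 32, 38, 77, 99] (3 swaps)
Pass 3: [1, 1, 27, 32, 38, 43, 77, 99] (2 swaps)

After 3 passes: [1, 1, 27, 32, 38, 43, 77, 99]


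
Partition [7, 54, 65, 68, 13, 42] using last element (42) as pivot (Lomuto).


Pivot: 42
  7 <= 42: advance i (no swap)
  13 <= 42: swap -> [7, 13, 65, 68, 54, 42]
Place pivot at 2: [7, 13, 42, 68, 54, 65]

Partitioned: [7, 13, 42, 68, 54, 65]


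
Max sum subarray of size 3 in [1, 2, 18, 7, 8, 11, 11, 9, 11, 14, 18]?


[0:3]: 21
[1:4]: 27
[2:5]: 33
[3:6]: 26
[4:7]: 30
[5:8]: 31
[6:9]: 31
[7:10]: 34
[8:11]: 43

Max: 43 at [8:11]


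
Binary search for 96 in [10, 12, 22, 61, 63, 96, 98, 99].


Step 1: lo=0, hi=7, mid=3, val=61
Step 2: lo=4, hi=7, mid=5, val=96

Found at index 5


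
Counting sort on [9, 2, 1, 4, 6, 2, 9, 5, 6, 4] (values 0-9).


Input: [9, 2, 1, 4, 6, 2, 9, 5, 6, 4]
Counts: [0, 1, 2, 0, 2, 1, 2, 0, 0, 2]

Sorted: [1, 2, 2, 4, 4, 5, 6, 6, 9, 9]


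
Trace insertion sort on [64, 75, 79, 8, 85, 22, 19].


Initial: [64, 75, 79, 8, 85, 22, 19]
Insert 75: [64, 75, 79, 8, 85, 22, 19]
Insert 79: [64, 75, 79, 8, 85, 22, 19]
Insert 8: [8, 64, 75, 79, 85, 22, 19]
Insert 85: [8, 64, 75, 79, 85, 22, 19]
Insert 22: [8, 22, 64, 75, 79, 85, 19]
Insert 19: [8, 19, 22, 64, 75, 79, 85]

Sorted: [8, 19, 22, 64, 75, 79, 85]


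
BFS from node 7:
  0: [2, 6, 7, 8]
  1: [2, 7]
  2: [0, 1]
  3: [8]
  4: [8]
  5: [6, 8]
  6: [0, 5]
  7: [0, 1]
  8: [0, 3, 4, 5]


Visit 7, enqueue [0, 1]
Visit 0, enqueue [2, 6, 8]
Visit 1, enqueue []
Visit 2, enqueue []
Visit 6, enqueue [5]
Visit 8, enqueue [3, 4]
Visit 5, enqueue []
Visit 3, enqueue []
Visit 4, enqueue []

BFS order: [7, 0, 1, 2, 6, 8, 5, 3, 4]


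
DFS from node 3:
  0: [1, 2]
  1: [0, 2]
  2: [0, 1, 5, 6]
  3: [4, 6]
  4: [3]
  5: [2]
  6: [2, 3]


Visit 3, push [6, 4]
Visit 4, push []
Visit 6, push [2]
Visit 2, push [5, 1, 0]
Visit 0, push [1]
Visit 1, push []
Visit 5, push []

DFS order: [3, 4, 6, 2, 0, 1, 5]


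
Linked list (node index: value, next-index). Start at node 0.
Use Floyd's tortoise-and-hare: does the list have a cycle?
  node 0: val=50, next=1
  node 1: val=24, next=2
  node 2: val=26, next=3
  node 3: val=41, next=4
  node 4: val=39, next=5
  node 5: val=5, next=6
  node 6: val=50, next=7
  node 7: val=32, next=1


Floyd's tortoise (slow, +1) and hare (fast, +2):
  init: slow=0, fast=0
  step 1: slow=1, fast=2
  step 2: slow=2, fast=4
  step 3: slow=3, fast=6
  step 4: slow=4, fast=1
  step 5: slow=5, fast=3
  step 6: slow=6, fast=5
  step 7: slow=7, fast=7
  slow == fast at node 7: cycle detected

Cycle: yes


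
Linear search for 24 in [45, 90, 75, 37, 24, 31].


i=0: 45!=24
i=1: 90!=24
i=2: 75!=24
i=3: 37!=24
i=4: 24==24 found!

Found at 4, 5 comps


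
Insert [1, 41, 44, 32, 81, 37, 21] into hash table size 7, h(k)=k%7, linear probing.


Insert 1: h=1 -> slot 1
Insert 41: h=6 -> slot 6
Insert 44: h=2 -> slot 2
Insert 32: h=4 -> slot 4
Insert 81: h=4, 1 probes -> slot 5
Insert 37: h=2, 1 probes -> slot 3
Insert 21: h=0 -> slot 0

Table: [21, 1, 44, 37, 32, 81, 41]


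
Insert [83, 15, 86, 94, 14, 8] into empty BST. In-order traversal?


Insert 83: root
Insert 15: L from 83
Insert 86: R from 83
Insert 94: R from 83 -> R from 86
Insert 14: L from 83 -> L from 15
Insert 8: L from 83 -> L from 15 -> L from 14

In-order: [8, 14, 15, 83, 86, 94]


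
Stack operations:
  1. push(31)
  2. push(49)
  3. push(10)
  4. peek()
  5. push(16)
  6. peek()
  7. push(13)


push(31) -> [31]
push(49) -> [31, 49]
push(10) -> [31, 49, 10]
peek()->10
push(16) -> [31, 49, 10, 16]
peek()->16
push(13) -> [31, 49, 10, 16, 13]

Final stack: [31, 49, 10, 16, 13]


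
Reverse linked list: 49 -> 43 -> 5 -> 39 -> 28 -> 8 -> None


Step 1: curr=49, set curr.next=prev(None) | reversed so far: 49
Step 2: curr=43, set curr.next=prev(49) | reversed so far: 43 -> 49
Step 3: curr=5, set curr.next=prev(43) | reversed so far: 5 -> 43 -> 49
Step 4: curr=39, set curr.next=prev(5) | reversed so far: 39 -> 5 -> 43 -> 49
Step 5: curr=28, set curr.next=prev(39) | reversed so far: 28 -> 39 -> 5 -> 43 -> 49
Step 6: curr=8, set curr.next=prev(28) | reversed so far: 8 -> 28 -> 39 -> 5 -> 43 -> 49

8 -> 28 -> 39 -> 5 -> 43 -> 49 -> None


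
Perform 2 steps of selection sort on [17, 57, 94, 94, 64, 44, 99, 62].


Initial: [17, 57, 94, 94, 64, 44, 99, 62]
Step 1: min=17 at 0
  Swap: [17, 57, 94, 94, 64, 44, 99, 62]
Step 2: min=44 at 5
  Swap: [17, 44, 94, 94, 64, 57, 99, 62]

After 2 steps: [17, 44, 94, 94, 64, 57, 99, 62]


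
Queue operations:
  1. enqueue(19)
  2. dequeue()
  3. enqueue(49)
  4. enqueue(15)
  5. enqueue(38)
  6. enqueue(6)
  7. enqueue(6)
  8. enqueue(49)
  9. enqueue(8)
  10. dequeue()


enqueue(19) -> [19]
dequeue()->19, []
enqueue(49) -> [49]
enqueue(15) -> [49, 15]
enqueue(38) -> [49, 15, 38]
enqueue(6) -> [49, 15, 38, 6]
enqueue(6) -> [49, 15, 38, 6, 6]
enqueue(49) -> [49, 15, 38, 6, 6, 49]
enqueue(8) -> [49, 15, 38, 6, 6, 49, 8]
dequeue()->49, [15, 38, 6, 6, 49, 8]

Final queue: [15, 38, 6, 6, 49, 8]


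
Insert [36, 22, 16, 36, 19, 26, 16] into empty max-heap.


Insert 36: [36]
Insert 22: [36, 22]
Insert 16: [36, 22, 16]
Insert 36: [36, 36, 16, 22]
Insert 19: [36, 36, 16, 22, 19]
Insert 26: [36, 36, 26, 22, 19, 16]
Insert 16: [36, 36, 26, 22, 19, 16, 16]

Final heap: [36, 36, 26, 22, 19, 16, 16]


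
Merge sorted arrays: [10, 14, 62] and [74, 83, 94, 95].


Take 10 from A
Take 14 from A
Take 62 from A

Merged: [10, 14, 62, 74, 83, 94, 95]


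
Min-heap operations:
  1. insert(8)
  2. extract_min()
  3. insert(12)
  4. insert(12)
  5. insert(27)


insert(8) -> [8]
extract_min()->8, []
insert(12) -> [12]
insert(12) -> [12, 12]
insert(27) -> [12, 12, 27]

Final heap: [12, 12, 27]


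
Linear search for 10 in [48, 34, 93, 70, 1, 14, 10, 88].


i=0: 48!=10
i=1: 34!=10
i=2: 93!=10
i=3: 70!=10
i=4: 1!=10
i=5: 14!=10
i=6: 10==10 found!

Found at 6, 7 comps


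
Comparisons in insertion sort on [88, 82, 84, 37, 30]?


Algorithm: insertion sort
Input: [88, 82, 84, 37, 30]
Sorted: [30, 37, 82, 84, 88]

10
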